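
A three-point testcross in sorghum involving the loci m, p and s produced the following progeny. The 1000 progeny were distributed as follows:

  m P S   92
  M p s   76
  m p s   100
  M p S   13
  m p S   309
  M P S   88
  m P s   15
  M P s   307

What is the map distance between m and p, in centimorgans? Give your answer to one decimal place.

The two most frequent reciprocal classes, m p S and M P s, are the parental types, so the F1 was m p S / M P s.
The two rarest classes, M p S and m P s, are the double crossovers. Comparing them with the parentals, only the m allele has switched, so m is the middle locus and the order is p – m – s.
Crossovers in the p–m interval produce the single-crossover classes m P S and M p s (92 + 76 = 168) plus the double crossovers (28).
RF(p–m) = (168 + 28) / 1000 = 196/1000 = 0.1960 → 19.6 centimorgans.

19.6 centimorgans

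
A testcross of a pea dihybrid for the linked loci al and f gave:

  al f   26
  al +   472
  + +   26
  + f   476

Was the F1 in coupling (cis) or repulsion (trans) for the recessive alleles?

trans

The two most frequent classes are + f (476) and al + (472); these are the parental (non-recombinant) types.
So the F1 carried + f on one chromosome and al + on the other — the recessive alleles are on opposite chromosomes (trans / repulsion).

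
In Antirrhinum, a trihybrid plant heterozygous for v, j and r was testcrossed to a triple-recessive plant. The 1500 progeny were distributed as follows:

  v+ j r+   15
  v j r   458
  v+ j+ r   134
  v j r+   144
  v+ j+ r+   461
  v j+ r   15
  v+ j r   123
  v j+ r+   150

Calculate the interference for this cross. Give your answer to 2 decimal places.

The two most frequent reciprocal classes, v j r and v+ j+ r+, are the parental types, so the F1 was v j r / v+ j+ r+.
The two rarest classes, v j+ r and v+ j r+, are the double crossovers. Comparing them with the parentals, only the j allele has switched, so j is the middle locus and the order is v – j – r.
v–j: (273 + 30)/1500 = 0.2020; j–r: (278 + 30)/1500 = 0.2053.
Expected DCO frequency = 0.2020 × 0.2053 ≈ 0.04147; observed = 30/1500 ≈ 0.02000.
Coefficient of coincidence = 0.02000/0.04147 ≈ 0.48; interference = 1 − 0.48 = 0.52.

0.52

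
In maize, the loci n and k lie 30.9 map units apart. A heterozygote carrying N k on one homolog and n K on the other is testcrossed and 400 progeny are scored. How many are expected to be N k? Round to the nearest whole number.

138

A map distance of 30.9 map units corresponds to a recombination frequency of 0.309.
The F1 is N k / n K, so N k is a parental gamete class with expected frequency (1 − r)/2 = 0.691/2 = 0.3455.
Expected number = 0.3455 × 400 = 138.20 ≈ 138.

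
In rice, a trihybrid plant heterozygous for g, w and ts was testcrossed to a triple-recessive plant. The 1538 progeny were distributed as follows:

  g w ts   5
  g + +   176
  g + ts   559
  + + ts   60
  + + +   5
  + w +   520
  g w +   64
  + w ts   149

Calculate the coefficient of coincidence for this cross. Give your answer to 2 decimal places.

The two most frequent reciprocal classes, g + ts and + w +, are the parental types, so the F1 was g + ts / + w +.
The two rarest classes, g w ts and + + +, are the double crossovers. Comparing them with the parentals, only the w allele has switched, so w is the middle locus and the order is ts – w – g.
ts–w: (325 + 10)/1538 = 0.2178; w–g: (124 + 10)/1538 = 0.0871.
Expected DCO frequency = 0.2178 × 0.0871 ≈ 0.01897; observed = 10/1538 ≈ 0.00650.
Coefficient of coincidence = 0.00650/0.01897 ≈ 0.34.

0.34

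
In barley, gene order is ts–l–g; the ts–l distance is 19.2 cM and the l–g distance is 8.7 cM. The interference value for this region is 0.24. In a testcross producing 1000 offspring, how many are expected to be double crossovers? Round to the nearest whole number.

Map distances give recombination frequencies of 0.192 and 0.087 for the two intervals.
With interference 0.24 (so coincidence = 0.76), expected double-crossover frequency = 0.192 × 0.087 × 0.76 = 0.01270.
Expected number = 0.01270 × 1000 = 12.70 ≈ 13.

13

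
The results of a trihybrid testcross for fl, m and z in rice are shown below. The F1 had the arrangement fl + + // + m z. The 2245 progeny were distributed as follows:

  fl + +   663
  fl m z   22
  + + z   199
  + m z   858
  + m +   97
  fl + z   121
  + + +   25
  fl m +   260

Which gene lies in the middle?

The two rarest classes, + + + and fl m z, are the double crossovers. Comparing them with the parentals, only the fl allele has switched, so fl is the middle locus and the order is m – fl – z.

fl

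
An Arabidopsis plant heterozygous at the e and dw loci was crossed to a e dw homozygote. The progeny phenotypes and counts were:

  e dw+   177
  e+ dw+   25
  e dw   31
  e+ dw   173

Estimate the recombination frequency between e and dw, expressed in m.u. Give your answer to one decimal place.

13.8 m.u.

The two most frequent classes, e+ dw (173) and e dw+ (177), are the parental types, so the F1 was e+ dw / e dw+.
The recombinant classes are e+ dw+ and e dw: 25 + 31 = 56.
Recombination frequency = 56/406 = 0.1379 ≈ 13.8%, i.e. 13.8 m.u.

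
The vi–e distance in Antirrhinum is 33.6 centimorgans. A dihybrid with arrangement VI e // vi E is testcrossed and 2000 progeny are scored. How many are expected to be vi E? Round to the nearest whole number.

A map distance of 33.6 centimorgans corresponds to a recombination frequency of 0.336.
The F1 is VI e / vi E, so vi E is a parental gamete class with expected frequency (1 − r)/2 = 0.664/2 = 0.3320.
Expected number = 0.3320 × 2000 = 664.00 ≈ 664.

664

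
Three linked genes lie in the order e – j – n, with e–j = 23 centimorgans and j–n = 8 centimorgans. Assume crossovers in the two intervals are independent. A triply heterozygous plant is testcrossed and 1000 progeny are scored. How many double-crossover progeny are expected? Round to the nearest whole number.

Map distances give recombination frequencies of 0.230 and 0.080 for the two intervals.
With no interference, expected double-crossover frequency = 0.230 × 0.080 = 0.01840.
Expected number = 0.01840 × 1000 = 18.40 ≈ 18.

18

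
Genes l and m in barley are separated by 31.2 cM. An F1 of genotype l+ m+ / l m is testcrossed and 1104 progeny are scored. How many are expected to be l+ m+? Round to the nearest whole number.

380

A map distance of 31.2 cM corresponds to a recombination frequency of 0.312.
The F1 is l+ m+ / l m, so l+ m+ is a parental gamete class with expected frequency (1 − r)/2 = 0.688/2 = 0.3440.
Expected number = 0.3440 × 1104 = 379.78 ≈ 380.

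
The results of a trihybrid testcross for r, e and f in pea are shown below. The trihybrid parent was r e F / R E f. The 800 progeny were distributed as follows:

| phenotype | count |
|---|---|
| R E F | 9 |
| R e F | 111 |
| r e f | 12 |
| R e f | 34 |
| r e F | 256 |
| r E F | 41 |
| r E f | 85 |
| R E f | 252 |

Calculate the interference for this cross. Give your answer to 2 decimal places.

The two rarest classes, r e f and R E F, are the double crossovers. Comparing them with the parentals, only the f allele has switched, so f is the middle locus and the order is r – f – e.
r–f: (196 + 21)/800 = 0.2712; f–e: (75 + 21)/800 = 0.1200.
Expected DCO frequency = 0.2712 × 0.1200 ≈ 0.03254; observed = 21/800 ≈ 0.02625.
Coefficient of coincidence = 0.02625/0.03254 ≈ 0.81; interference = 1 − 0.81 = 0.19.

0.19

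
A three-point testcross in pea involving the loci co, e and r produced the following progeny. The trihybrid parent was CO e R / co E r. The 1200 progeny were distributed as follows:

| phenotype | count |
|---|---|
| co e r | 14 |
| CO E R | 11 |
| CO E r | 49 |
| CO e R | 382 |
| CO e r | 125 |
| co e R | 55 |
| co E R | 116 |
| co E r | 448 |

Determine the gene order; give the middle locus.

The two rarest classes, CO E R and co e r, are the double crossovers. Comparing them with the parentals, only the e allele has switched, so e is the middle locus and the order is co – e – r.

e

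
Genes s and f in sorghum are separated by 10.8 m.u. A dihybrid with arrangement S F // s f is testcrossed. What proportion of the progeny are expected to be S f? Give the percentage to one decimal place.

A map distance of 10.8 m.u. corresponds to a recombination frequency of 0.108.
The F1 is S F / s f, so S f is a recombinant gamete class with expected frequency r/2 = 0.108/2 = 0.0540.
That is 0.0540 = 5.4% of the progeny.

5.4%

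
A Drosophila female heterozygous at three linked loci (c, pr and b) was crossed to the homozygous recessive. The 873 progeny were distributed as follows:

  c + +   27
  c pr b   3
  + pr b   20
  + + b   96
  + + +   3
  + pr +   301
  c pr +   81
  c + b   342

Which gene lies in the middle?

The two most frequent reciprocal classes, + pr + and c + b, are the parental types, so the F1 was + pr + / c + b.
The two rarest classes, + + + and c pr b, are the double crossovers. Comparing them with the parentals, only the pr allele has switched, so pr is the middle locus and the order is c – pr – b.

pr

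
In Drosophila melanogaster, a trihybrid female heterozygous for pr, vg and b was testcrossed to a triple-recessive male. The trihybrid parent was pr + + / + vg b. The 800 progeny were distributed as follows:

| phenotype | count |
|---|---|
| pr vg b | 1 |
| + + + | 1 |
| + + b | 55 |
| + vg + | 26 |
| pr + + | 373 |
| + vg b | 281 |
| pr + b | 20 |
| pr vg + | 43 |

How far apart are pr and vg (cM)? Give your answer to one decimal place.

The two rarest classes, + + + and pr vg b, are the double crossovers. Comparing them with the parentals, only the pr allele has switched, so pr is the middle locus and the order is b – pr – vg.
Crossovers in the pr–vg interval produce the single-crossover classes pr vg + and + + b (43 + 55 = 98) plus the double crossovers (2).
RF(pr–vg) = (98 + 2) / 800 = 100/800 = 0.1250 → 12.5 cM.

12.5 cM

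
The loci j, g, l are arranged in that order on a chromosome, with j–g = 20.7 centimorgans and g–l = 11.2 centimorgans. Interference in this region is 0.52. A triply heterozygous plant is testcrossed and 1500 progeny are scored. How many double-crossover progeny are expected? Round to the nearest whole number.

17

Map distances give recombination frequencies of 0.207 and 0.112 for the two intervals.
With interference 0.52 (so coincidence = 0.48), expected double-crossover frequency = 0.207 × 0.112 × 0.48 = 0.01113.
Expected number = 0.01113 × 1500 = 16.69 ≈ 17.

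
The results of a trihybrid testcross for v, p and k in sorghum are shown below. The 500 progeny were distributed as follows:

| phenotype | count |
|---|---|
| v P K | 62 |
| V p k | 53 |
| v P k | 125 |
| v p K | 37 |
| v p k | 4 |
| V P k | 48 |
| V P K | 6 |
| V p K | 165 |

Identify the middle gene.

p

The two most frequent reciprocal classes, v P k and V p K, are the parental types, so the F1 was v P k / V p K.
The two rarest classes, v p k and V P K, are the double crossovers. Comparing them with the parentals, only the p allele has switched, so p is the middle locus and the order is v – p – k.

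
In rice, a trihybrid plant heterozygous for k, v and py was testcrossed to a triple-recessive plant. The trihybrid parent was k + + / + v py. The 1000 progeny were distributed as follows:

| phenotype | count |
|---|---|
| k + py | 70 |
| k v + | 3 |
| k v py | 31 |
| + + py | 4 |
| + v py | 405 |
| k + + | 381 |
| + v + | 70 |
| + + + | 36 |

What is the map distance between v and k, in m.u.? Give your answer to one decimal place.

The two rarest classes, k v + and + + py, are the double crossovers. Comparing them with the parentals, only the v allele has switched, so v is the middle locus and the order is py – v – k.
Crossovers in the v–k interval produce the single-crossover classes + + + and k v py (36 + 31 = 67) plus the double crossovers (7).
RF(v–k) = (67 + 7) / 1000 = 74/1000 = 0.0740 → 7.4 m.u.

7.4 m.u.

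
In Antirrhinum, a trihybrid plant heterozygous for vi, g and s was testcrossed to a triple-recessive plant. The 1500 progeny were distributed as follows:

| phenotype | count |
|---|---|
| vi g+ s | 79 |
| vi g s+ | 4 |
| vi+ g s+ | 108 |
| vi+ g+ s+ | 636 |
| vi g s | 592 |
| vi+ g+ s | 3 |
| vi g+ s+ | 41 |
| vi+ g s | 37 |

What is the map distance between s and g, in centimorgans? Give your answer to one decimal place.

The two most frequent reciprocal classes, vi g s and vi+ g+ s+, are the parental types, so the F1 was vi g s / vi+ g+ s+.
The two rarest classes, vi g s+ and vi+ g+ s, are the double crossovers. Comparing them with the parentals, only the s allele has switched, so s is the middle locus and the order is g – s – vi.
Crossovers in the g–s interval produce the single-crossover classes vi g+ s and vi+ g s+ (79 + 108 = 187) plus the double crossovers (7).
RF(g–s) = (187 + 7) / 1500 = 194/1500 = 0.1293 → 12.9 centimorgans.

12.9 centimorgans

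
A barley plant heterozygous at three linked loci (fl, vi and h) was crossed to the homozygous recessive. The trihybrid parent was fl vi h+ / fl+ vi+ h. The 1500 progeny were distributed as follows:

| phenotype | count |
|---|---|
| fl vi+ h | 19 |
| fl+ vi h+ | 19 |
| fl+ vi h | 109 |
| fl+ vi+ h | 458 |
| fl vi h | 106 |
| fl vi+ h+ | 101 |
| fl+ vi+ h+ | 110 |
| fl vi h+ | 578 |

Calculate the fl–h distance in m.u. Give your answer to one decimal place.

The two rarest classes, fl+ vi h+ and fl vi+ h, are the double crossovers. Comparing them with the parentals, only the fl allele has switched, so fl is the middle locus and the order is vi – fl – h.
Crossovers in the fl–h interval produce the single-crossover classes fl vi h and fl+ vi+ h+ (106 + 110 = 216) plus the double crossovers (38).
RF(fl–h) = (216 + 38) / 1500 = 254/1500 = 0.1693 → 16.9 m.u.

16.9 m.u.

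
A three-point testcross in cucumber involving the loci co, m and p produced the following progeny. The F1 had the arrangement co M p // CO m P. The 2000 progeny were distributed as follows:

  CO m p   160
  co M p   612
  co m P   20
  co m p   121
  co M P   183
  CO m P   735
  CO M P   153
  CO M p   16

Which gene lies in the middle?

co

The two rarest classes, CO M p and co m P, are the double crossovers. Comparing them with the parentals, only the co allele has switched, so co is the middle locus and the order is m – co – p.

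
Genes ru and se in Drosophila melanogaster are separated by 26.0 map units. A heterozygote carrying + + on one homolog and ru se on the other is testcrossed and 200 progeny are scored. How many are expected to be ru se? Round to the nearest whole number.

A map distance of 26.0 map units corresponds to a recombination frequency of 0.260.
The F1 is + + / ru se, so ru se is a parental gamete class with expected frequency (1 − r)/2 = 0.740/2 = 0.3700.
Expected number = 0.3700 × 200 = 74.00 ≈ 74.

74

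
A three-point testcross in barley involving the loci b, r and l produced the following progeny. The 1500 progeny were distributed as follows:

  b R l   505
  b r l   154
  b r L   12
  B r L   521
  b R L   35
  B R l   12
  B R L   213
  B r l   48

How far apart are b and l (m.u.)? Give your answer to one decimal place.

7.1 m.u.

The two most frequent reciprocal classes, b R l and B r L, are the parental types, so the F1 was b R l / B r L.
The two rarest classes, B R l and b r L, are the double crossovers. Comparing them with the parentals, only the b allele has switched, so b is the middle locus and the order is l – b – r.
Crossovers in the l–b interval produce the single-crossover classes b R L and B r l (35 + 48 = 83) plus the double crossovers (24).
RF(l–b) = (83 + 24) / 1500 = 107/1500 = 0.0713 → 7.1 m.u.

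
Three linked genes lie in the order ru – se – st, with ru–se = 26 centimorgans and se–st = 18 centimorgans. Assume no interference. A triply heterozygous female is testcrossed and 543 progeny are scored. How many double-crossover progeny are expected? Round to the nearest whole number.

25

Map distances give recombination frequencies of 0.260 and 0.180 for the two intervals.
With no interference, expected double-crossover frequency = 0.260 × 0.180 = 0.04680.
Expected number = 0.04680 × 543 = 25.41 ≈ 25.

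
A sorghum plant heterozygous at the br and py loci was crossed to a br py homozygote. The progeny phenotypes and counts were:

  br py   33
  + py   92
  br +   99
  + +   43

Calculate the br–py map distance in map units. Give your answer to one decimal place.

28.5 map units

The two most frequent classes, + py (92) and br + (99), are the parental types, so the F1 was + py / br +.
The recombinant classes are + + and br py: 43 + 33 = 76.
Recombination frequency = 76/267 = 0.2846 ≈ 28.5%, i.e. 28.5 map units.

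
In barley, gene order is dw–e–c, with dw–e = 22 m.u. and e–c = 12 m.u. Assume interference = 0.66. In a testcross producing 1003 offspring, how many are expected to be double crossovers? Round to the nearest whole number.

Map distances give recombination frequencies of 0.220 and 0.120 for the two intervals.
With interference 0.66 (so coincidence = 0.34), expected double-crossover frequency = 0.220 × 0.120 × 0.34 = 0.00898.
Expected number = 0.00898 × 1003 = 9.00 ≈ 9.

9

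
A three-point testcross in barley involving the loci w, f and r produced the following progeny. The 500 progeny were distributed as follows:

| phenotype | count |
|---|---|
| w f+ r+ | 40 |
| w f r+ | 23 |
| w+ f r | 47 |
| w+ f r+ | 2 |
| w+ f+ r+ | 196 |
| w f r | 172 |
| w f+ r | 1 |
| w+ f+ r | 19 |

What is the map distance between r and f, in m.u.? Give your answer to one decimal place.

The two most frequent reciprocal classes, w f r and w+ f+ r+, are the parental types, so the F1 was w f r / w+ f+ r+.
The two rarest classes, w f+ r and w+ f r+, are the double crossovers. Comparing them with the parentals, only the f allele has switched, so f is the middle locus and the order is w – f – r.
Crossovers in the f–r interval produce the single-crossover classes w f r+ and w+ f+ r (23 + 19 = 42) plus the double crossovers (3).
RF(f–r) = (42 + 3) / 500 = 45/500 = 0.0900 → 9.0 m.u.

9.0 m.u.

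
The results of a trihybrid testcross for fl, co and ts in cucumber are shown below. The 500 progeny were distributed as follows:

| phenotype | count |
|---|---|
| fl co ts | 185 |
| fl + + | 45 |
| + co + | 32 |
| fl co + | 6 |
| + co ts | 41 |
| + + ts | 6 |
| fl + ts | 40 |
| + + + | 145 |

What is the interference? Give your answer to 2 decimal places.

The two most frequent reciprocal classes, fl co ts and + + +, are the parental types, so the F1 was fl co ts / + + +.
The two rarest classes, fl co + and + + ts, are the double crossovers. Comparing them with the parentals, only the ts allele has switched, so ts is the middle locus and the order is fl – ts – co.
fl–ts: (86 + 12)/500 = 0.1960; ts–co: (72 + 12)/500 = 0.1680.
Expected DCO frequency = 0.1960 × 0.1680 ≈ 0.03293; observed = 12/500 ≈ 0.02400.
Coefficient of coincidence = 0.02400/0.03293 ≈ 0.73; interference = 1 − 0.73 = 0.27.

0.27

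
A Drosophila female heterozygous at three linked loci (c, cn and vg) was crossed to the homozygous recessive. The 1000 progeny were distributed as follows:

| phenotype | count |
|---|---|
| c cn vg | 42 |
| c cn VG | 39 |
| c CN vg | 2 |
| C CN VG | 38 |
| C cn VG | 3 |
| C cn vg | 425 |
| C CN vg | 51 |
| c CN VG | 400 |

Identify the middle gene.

vg

The two most frequent reciprocal classes, C cn vg and c CN VG, are the parental types, so the F1 was C cn vg / c CN VG.
The two rarest classes, C cn VG and c CN vg, are the double crossovers. Comparing them with the parentals, only the vg allele has switched, so vg is the middle locus and the order is c – vg – cn.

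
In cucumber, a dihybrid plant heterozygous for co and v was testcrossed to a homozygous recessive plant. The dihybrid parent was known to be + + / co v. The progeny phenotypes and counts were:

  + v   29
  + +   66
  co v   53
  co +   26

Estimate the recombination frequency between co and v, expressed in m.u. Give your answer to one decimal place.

The recombinant classes are + v and co +: 29 + 26 = 55.
Recombination frequency = 55/174 = 0.3161 ≈ 31.6%, i.e. 31.6 m.u.

31.6 m.u.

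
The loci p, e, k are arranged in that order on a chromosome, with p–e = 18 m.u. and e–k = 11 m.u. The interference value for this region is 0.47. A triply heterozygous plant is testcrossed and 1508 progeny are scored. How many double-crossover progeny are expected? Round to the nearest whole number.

16

Map distances give recombination frequencies of 0.180 and 0.110 for the two intervals.
With interference 0.47 (so coincidence = 0.53), expected double-crossover frequency = 0.180 × 0.110 × 0.53 = 0.01049.
Expected number = 0.01049 × 1508 = 15.82 ≈ 16.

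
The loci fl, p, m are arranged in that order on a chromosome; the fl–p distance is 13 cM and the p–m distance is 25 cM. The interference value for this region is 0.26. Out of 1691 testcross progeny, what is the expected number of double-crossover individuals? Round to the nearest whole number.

Map distances give recombination frequencies of 0.130 and 0.250 for the two intervals.
With interference 0.26 (so coincidence = 0.74), expected double-crossover frequency = 0.130 × 0.250 × 0.74 = 0.02405.
Expected number = 0.02405 × 1691 = 40.67 ≈ 41.

41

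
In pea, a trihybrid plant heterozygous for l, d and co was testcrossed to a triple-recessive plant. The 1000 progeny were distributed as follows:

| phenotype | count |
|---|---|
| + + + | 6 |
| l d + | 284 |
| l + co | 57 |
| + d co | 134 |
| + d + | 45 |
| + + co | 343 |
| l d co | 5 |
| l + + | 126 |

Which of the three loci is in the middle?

The two most frequent reciprocal classes, + + co and l d +, are the parental types, so the F1 was + + co / l d +.
The two rarest classes, + + + and l d co, are the double crossovers. Comparing them with the parentals, only the co allele has switched, so co is the middle locus and the order is d – co – l.

co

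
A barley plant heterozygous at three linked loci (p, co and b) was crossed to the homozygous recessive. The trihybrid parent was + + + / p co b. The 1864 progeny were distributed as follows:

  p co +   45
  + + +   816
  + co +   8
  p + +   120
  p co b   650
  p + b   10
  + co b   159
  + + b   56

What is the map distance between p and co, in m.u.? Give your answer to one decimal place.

15.9 m.u.

The two rarest classes, + co + and p + b, are the double crossovers. Comparing them with the parentals, only the co allele has switched, so co is the middle locus and the order is p – co – b.
Crossovers in the p–co interval produce the single-crossover classes p + + and + co b (120 + 159 = 279) plus the double crossovers (18).
RF(p–co) = (279 + 18) / 1864 = 297/1864 = 0.1593 → 15.9 m.u.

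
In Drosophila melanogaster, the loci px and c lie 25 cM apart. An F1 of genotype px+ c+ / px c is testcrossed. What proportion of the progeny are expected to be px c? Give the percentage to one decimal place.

A map distance of 25 cM corresponds to a recombination frequency of 0.250.
The F1 is px+ c+ / px c, so px c is a parental gamete class with expected frequency (1 − r)/2 = 0.750/2 = 0.3750.
That is 0.3750 = 37.5% of the progeny.

37.5%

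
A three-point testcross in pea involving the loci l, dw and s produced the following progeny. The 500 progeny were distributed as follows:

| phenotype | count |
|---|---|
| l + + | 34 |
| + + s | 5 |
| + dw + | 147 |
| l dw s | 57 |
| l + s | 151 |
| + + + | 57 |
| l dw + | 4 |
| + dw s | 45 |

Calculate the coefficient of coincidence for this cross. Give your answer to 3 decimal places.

0.416

The two most frequent reciprocal classes, + dw + and l + s, are the parental types, so the F1 was + dw + / l + s.
The two rarest classes, l dw + and + + s, are the double crossovers. Comparing them with the parentals, only the l allele has switched, so l is the middle locus and the order is s – l – dw.
s–l: (79 + 9)/500 = 0.1760; l–dw: (114 + 9)/500 = 0.2460.
Expected DCO frequency = 0.1760 × 0.2460 ≈ 0.04330; observed = 9/500 ≈ 0.01800.
Coefficient of coincidence = 0.01800/0.04330 ≈ 0.416.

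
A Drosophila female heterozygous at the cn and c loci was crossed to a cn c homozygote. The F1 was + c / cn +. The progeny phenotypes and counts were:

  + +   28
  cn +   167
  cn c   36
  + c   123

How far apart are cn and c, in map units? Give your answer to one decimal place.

The recombinant classes are + + and cn c: 28 + 36 = 64.
Recombination frequency = 64/354 = 0.1808 ≈ 18.1%, i.e. 18.1 map units.

18.1 map units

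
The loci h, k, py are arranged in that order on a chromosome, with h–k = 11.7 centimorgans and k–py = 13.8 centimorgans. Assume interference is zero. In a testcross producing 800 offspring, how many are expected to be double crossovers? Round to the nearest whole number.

13

Map distances give recombination frequencies of 0.117 and 0.138 for the two intervals.
With no interference, expected double-crossover frequency = 0.117 × 0.138 = 0.01615.
Expected number = 0.01615 × 800 = 12.92 ≈ 13.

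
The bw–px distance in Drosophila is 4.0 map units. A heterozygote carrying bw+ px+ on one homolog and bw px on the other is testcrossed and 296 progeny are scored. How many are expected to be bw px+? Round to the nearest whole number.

6

A map distance of 4.0 map units corresponds to a recombination frequency of 0.040.
The F1 is bw+ px+ / bw px, so bw px+ is a recombinant gamete class with expected frequency r/2 = 0.040/2 = 0.0200.
Expected number = 0.0200 × 296 = 5.92 ≈ 6.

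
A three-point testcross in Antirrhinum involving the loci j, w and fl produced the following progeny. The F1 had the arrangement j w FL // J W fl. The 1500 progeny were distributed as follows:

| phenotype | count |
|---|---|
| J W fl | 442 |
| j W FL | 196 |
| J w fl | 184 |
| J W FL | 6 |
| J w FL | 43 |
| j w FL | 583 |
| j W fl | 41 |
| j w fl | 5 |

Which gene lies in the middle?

fl

The two rarest classes, j w fl and J W FL, are the double crossovers. Comparing them with the parentals, only the fl allele has switched, so fl is the middle locus and the order is w – fl – j.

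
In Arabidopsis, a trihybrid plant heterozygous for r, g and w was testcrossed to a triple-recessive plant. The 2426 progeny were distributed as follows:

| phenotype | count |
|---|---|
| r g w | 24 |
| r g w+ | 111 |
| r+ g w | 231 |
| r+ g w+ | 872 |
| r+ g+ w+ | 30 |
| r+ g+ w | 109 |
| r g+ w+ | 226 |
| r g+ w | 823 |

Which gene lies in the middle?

The two most frequent reciprocal classes, r g+ w and r+ g w+, are the parental types, so the F1 was r g+ w / r+ g w+.
The two rarest classes, r g w and r+ g+ w+, are the double crossovers. Comparing them with the parentals, only the g allele has switched, so g is the middle locus and the order is w – g – r.

g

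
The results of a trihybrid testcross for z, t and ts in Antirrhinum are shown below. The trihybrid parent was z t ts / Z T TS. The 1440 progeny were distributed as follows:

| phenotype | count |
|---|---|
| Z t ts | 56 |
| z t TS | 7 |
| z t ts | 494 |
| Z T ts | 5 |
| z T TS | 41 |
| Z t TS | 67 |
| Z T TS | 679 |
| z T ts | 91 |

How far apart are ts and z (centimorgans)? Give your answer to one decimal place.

The two rarest classes, z t TS and Z T ts, are the double crossovers. Comparing them with the parentals, only the ts allele has switched, so ts is the middle locus and the order is z – ts – t.
Crossovers in the z–ts interval produce the single-crossover classes Z t ts and z T TS (56 + 41 = 97) plus the double crossovers (12).
RF(z–ts) = (97 + 12) / 1440 = 109/1440 = 0.0757 → 7.6 centimorgans.

7.6 centimorgans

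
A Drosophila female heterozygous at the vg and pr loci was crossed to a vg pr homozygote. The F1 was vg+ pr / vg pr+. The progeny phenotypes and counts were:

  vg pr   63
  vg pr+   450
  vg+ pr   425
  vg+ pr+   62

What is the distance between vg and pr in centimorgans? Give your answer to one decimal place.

The recombinant classes are vg+ pr+ and vg pr: 62 + 63 = 125.
Recombination frequency = 125/1000 = 0.1250 ≈ 12.5%, i.e. 12.5 centimorgans.

12.5 centimorgans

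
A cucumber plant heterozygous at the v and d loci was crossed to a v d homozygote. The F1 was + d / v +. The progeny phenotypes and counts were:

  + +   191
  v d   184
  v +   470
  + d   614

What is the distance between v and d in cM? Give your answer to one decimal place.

The recombinant classes are + + and v d: 191 + 184 = 375.
Recombination frequency = 375/1459 = 0.2570 ≈ 25.7%, i.e. 25.7 cM.

25.7 cM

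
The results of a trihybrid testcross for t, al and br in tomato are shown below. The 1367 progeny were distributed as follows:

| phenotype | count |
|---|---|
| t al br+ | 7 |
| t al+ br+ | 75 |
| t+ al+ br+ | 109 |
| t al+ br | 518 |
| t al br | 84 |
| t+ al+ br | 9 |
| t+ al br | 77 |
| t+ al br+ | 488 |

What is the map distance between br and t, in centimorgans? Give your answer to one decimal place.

12.3 centimorgans

The two most frequent reciprocal classes, t+ al br+ and t al+ br, are the parental types, so the F1 was t+ al br+ / t al+ br.
The two rarest classes, t al br+ and t+ al+ br, are the double crossovers. Comparing them with the parentals, only the t allele has switched, so t is the middle locus and the order is al – t – br.
Crossovers in the t–br interval produce the single-crossover classes t+ al br and t al+ br+ (77 + 75 = 152) plus the double crossovers (16).
RF(t–br) = (152 + 16) / 1367 = 168/1367 = 0.1229 → 12.3 centimorgans.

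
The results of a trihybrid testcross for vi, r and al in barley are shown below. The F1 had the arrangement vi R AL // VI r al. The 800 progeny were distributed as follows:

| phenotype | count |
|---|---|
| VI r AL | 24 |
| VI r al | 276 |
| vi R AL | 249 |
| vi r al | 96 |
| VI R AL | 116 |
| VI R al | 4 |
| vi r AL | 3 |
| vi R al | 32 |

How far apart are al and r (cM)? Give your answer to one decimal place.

7.9 cM

The two rarest classes, vi r AL and VI R al, are the double crossovers. Comparing them with the parentals, only the r allele has switched, so r is the middle locus and the order is vi – r – al.
Crossovers in the r–al interval produce the single-crossover classes vi R al and VI r AL (32 + 24 = 56) plus the double crossovers (7).
RF(r–al) = (56 + 7) / 800 = 63/800 = 0.0788 → 7.9 cM.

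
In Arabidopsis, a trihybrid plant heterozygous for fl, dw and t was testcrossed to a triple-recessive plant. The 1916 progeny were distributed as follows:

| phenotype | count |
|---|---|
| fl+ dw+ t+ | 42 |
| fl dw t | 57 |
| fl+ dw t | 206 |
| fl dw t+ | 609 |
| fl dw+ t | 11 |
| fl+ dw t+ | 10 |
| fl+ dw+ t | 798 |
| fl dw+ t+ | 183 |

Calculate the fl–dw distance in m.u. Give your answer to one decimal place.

The two most frequent reciprocal classes, fl+ dw+ t and fl dw t+, are the parental types, so the F1 was fl+ dw+ t / fl dw t+.
The two rarest classes, fl dw+ t and fl+ dw t+, are the double crossovers. Comparing them with the parentals, only the fl allele has switched, so fl is the middle locus and the order is t – fl – dw.
Crossovers in the fl–dw interval produce the single-crossover classes fl+ dw t and fl dw+ t+ (206 + 183 = 389) plus the double crossovers (21).
RF(fl–dw) = (389 + 21) / 1916 = 410/1916 = 0.2140 → 21.4 m.u.

21.4 m.u.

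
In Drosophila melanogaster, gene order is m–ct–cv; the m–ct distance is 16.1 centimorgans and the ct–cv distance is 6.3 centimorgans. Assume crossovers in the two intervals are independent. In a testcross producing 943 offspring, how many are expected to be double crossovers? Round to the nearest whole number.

10

Map distances give recombination frequencies of 0.161 and 0.063 for the two intervals.
With no interference, expected double-crossover frequency = 0.161 × 0.063 = 0.01014.
Expected number = 0.01014 × 943 = 9.56 ≈ 10.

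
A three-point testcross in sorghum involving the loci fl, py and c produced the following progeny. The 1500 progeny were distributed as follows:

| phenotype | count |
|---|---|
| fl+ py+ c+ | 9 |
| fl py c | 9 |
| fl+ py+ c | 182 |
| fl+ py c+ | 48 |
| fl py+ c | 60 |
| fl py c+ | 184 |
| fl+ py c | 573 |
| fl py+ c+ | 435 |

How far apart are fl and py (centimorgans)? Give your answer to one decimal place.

25.6 centimorgans

The two most frequent reciprocal classes, fl+ py c and fl py+ c+, are the parental types, so the F1 was fl+ py c / fl py+ c+.
The two rarest classes, fl py c and fl+ py+ c+, are the double crossovers. Comparing them with the parentals, only the fl allele has switched, so fl is the middle locus and the order is c – fl – py.
Crossovers in the fl–py interval produce the single-crossover classes fl+ py+ c and fl py c+ (182 + 184 = 366) plus the double crossovers (18).
RF(fl–py) = (366 + 18) / 1500 = 384/1500 = 0.2560 → 25.6 centimorgans.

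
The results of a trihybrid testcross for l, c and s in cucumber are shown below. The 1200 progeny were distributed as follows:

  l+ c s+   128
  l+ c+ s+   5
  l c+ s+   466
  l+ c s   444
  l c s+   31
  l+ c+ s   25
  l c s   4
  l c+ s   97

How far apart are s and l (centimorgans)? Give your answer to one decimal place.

19.5 centimorgans

The two most frequent reciprocal classes, l+ c s and l c+ s+, are the parental types, so the F1 was l+ c s / l c+ s+.
The two rarest classes, l c s and l+ c+ s+, are the double crossovers. Comparing them with the parentals, only the l allele has switched, so l is the middle locus and the order is s – l – c.
Crossovers in the s–l interval produce the single-crossover classes l+ c s+ and l c+ s (128 + 97 = 225) plus the double crossovers (9).
RF(s–l) = (225 + 9) / 1200 = 234/1200 = 0.1950 → 19.5 centimorgans.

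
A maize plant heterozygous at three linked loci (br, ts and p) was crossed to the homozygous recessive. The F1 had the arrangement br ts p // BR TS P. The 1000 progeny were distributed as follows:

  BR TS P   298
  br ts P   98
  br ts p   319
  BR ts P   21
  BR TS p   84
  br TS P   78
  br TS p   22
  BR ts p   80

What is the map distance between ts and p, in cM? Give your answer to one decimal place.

22.5 cM

The two rarest classes, br TS p and BR ts P, are the double crossovers. Comparing them with the parentals, only the ts allele has switched, so ts is the middle locus and the order is p – ts – br.
Crossovers in the p–ts interval produce the single-crossover classes br ts P and BR TS p (98 + 84 = 182) plus the double crossovers (43).
RF(p–ts) = (182 + 43) / 1000 = 225/1000 = 0.2250 → 22.5 cM.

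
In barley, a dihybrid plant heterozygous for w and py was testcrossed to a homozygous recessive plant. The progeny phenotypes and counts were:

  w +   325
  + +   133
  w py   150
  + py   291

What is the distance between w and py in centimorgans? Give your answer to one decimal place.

The two most frequent classes, + py (291) and w + (325), are the parental types, so the F1 was + py / w +.
The recombinant classes are + + and w py: 133 + 150 = 283.
Recombination frequency = 283/899 = 0.3148 ≈ 31.5%, i.e. 31.5 centimorgans.

31.5 centimorgans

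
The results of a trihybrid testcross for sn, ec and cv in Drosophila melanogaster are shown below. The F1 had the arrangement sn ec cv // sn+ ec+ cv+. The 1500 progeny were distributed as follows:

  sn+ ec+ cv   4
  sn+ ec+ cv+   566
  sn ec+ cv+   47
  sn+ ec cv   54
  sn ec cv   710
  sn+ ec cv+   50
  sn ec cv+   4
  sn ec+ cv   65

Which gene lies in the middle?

The two rarest classes, sn ec cv+ and sn+ ec+ cv, are the double crossovers. Comparing them with the parentals, only the cv allele has switched, so cv is the middle locus and the order is sn – cv – ec.

cv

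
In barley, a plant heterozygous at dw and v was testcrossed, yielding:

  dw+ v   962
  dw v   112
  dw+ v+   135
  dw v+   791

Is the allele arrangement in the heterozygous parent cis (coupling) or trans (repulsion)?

trans

The two most frequent classes are dw+ v (962) and dw v+ (791); these are the parental (non-recombinant) types.
So the F1 carried dw+ v on one chromosome and dw v+ on the other — the recessive alleles are on opposite chromosomes (trans / repulsion).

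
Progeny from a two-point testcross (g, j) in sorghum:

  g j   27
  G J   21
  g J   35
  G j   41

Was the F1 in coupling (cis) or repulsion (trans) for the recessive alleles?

The two most frequent classes are G j (41) and g J (35); these are the parental (non-recombinant) types.
So the F1 carried G j on one chromosome and g J on the other — the recessive alleles are on opposite chromosomes (trans / repulsion).

trans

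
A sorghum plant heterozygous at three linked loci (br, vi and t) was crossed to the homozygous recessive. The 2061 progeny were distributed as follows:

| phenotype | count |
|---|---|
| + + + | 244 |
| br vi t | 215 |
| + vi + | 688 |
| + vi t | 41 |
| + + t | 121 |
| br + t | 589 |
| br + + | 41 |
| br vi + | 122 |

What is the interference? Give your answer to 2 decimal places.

The two most frequent reciprocal classes, br + t and + vi +, are the parental types, so the F1 was br + t / + vi +.
The two rarest classes, br + + and + vi t, are the double crossovers. Comparing them with the parentals, only the t allele has switched, so t is the middle locus and the order is br – t – vi.
br–t: (243 + 82)/2061 = 0.1577; t–vi: (459 + 82)/2061 = 0.2625.
Expected DCO frequency = 0.1577 × 0.2625 ≈ 0.04140; observed = 82/2061 ≈ 0.03979.
Coefficient of coincidence = 0.03979/0.04140 ≈ 0.96; interference = 1 − 0.96 = 0.04.

0.04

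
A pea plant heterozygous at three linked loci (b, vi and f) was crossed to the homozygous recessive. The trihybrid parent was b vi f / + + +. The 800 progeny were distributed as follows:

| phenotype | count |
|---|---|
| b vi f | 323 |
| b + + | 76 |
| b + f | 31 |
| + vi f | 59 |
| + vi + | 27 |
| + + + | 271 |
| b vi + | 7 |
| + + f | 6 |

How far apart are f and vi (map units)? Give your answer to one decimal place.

The two rarest classes, b vi + and + + f, are the double crossovers. Comparing them with the parentals, only the f allele has switched, so f is the middle locus and the order is b – f – vi.
Crossovers in the f–vi interval produce the single-crossover classes b + f and + vi + (31 + 27 = 58) plus the double crossovers (13).
RF(f–vi) = (58 + 13) / 800 = 71/800 = 0.0887 → 8.9 map units.

8.9 map units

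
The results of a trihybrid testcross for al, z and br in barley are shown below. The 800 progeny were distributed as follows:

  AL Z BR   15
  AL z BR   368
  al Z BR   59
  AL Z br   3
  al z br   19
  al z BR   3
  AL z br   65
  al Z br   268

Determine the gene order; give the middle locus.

The two most frequent reciprocal classes, AL z BR and al Z br, are the parental types, so the F1 was AL z BR / al Z br.
The two rarest classes, al z BR and AL Z br, are the double crossovers. Comparing them with the parentals, only the al allele has switched, so al is the middle locus and the order is br – al – z.

al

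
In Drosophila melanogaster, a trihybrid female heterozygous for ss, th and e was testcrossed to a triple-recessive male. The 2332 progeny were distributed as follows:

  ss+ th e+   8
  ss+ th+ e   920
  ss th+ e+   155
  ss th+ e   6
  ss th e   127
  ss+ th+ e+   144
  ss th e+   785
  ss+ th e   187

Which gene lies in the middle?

ss

The two most frequent reciprocal classes, ss th e+ and ss+ th+ e, are the parental types, so the F1 was ss th e+ / ss+ th+ e.
The two rarest classes, ss+ th e+ and ss th+ e, are the double crossovers. Comparing them with the parentals, only the ss allele has switched, so ss is the middle locus and the order is e – ss – th.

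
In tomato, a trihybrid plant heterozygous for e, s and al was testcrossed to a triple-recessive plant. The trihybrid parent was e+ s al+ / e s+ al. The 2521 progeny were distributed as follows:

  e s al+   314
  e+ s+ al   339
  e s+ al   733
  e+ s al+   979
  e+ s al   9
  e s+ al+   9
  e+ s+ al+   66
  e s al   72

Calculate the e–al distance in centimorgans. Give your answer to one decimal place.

The two rarest classes, e+ s al and e s+ al+, are the double crossovers. Comparing them with the parentals, only the al allele has switched, so al is the middle locus and the order is e – al – s.
Crossovers in the e–al interval produce the single-crossover classes e s al+ and e+ s+ al (314 + 339 = 653) plus the double crossovers (18).
RF(e–al) = (653 + 18) / 2521 = 671/2521 = 0.2662 → 26.6 centimorgans.

26.6 centimorgans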